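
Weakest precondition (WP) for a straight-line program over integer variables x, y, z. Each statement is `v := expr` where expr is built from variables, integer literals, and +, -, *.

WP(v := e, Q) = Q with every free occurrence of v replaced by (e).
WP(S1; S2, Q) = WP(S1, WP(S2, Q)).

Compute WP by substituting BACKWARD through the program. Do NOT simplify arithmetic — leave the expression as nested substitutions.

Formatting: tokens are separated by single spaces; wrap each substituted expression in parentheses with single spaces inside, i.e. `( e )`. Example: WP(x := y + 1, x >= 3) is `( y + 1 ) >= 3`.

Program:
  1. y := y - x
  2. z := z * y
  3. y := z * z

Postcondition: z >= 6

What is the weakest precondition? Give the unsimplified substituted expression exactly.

Answer: ( z * ( y - x ) ) >= 6

Derivation:
post: z >= 6
stmt 3: y := z * z  -- replace 0 occurrence(s) of y with (z * z)
  => z >= 6
stmt 2: z := z * y  -- replace 1 occurrence(s) of z with (z * y)
  => ( z * y ) >= 6
stmt 1: y := y - x  -- replace 1 occurrence(s) of y with (y - x)
  => ( z * ( y - x ) ) >= 6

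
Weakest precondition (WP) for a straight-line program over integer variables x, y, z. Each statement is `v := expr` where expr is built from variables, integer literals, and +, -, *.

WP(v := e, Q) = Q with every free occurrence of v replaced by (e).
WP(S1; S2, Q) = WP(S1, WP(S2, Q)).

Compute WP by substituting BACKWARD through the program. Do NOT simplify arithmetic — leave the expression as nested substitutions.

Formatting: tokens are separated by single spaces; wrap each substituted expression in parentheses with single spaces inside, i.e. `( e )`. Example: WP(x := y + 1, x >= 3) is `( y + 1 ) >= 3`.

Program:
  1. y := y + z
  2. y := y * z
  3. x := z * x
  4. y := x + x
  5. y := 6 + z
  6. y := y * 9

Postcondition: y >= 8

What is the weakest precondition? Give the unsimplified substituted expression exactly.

post: y >= 8
stmt 6: y := y * 9  -- replace 1 occurrence(s) of y with (y * 9)
  => ( y * 9 ) >= 8
stmt 5: y := 6 + z  -- replace 1 occurrence(s) of y with (6 + z)
  => ( ( 6 + z ) * 9 ) >= 8
stmt 4: y := x + x  -- replace 0 occurrence(s) of y with (x + x)
  => ( ( 6 + z ) * 9 ) >= 8
stmt 3: x := z * x  -- replace 0 occurrence(s) of x with (z * x)
  => ( ( 6 + z ) * 9 ) >= 8
stmt 2: y := y * z  -- replace 0 occurrence(s) of y with (y * z)
  => ( ( 6 + z ) * 9 ) >= 8
stmt 1: y := y + z  -- replace 0 occurrence(s) of y with (y + z)
  => ( ( 6 + z ) * 9 ) >= 8

Answer: ( ( 6 + z ) * 9 ) >= 8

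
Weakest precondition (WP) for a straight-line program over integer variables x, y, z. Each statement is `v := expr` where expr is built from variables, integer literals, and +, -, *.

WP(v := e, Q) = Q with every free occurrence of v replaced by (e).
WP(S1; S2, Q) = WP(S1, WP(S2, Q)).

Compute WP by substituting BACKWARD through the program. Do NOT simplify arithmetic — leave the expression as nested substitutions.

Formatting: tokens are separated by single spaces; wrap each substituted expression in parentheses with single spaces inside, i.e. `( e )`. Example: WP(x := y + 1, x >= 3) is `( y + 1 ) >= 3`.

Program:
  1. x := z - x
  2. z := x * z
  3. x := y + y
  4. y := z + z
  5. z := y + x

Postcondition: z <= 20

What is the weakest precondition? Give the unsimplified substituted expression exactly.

Answer: ( ( ( ( z - x ) * z ) + ( ( z - x ) * z ) ) + ( y + y ) ) <= 20

Derivation:
post: z <= 20
stmt 5: z := y + x  -- replace 1 occurrence(s) of z with (y + x)
  => ( y + x ) <= 20
stmt 4: y := z + z  -- replace 1 occurrence(s) of y with (z + z)
  => ( ( z + z ) + x ) <= 20
stmt 3: x := y + y  -- replace 1 occurrence(s) of x with (y + y)
  => ( ( z + z ) + ( y + y ) ) <= 20
stmt 2: z := x * z  -- replace 2 occurrence(s) of z with (x * z)
  => ( ( ( x * z ) + ( x * z ) ) + ( y + y ) ) <= 20
stmt 1: x := z - x  -- replace 2 occurrence(s) of x with (z - x)
  => ( ( ( ( z - x ) * z ) + ( ( z - x ) * z ) ) + ( y + y ) ) <= 20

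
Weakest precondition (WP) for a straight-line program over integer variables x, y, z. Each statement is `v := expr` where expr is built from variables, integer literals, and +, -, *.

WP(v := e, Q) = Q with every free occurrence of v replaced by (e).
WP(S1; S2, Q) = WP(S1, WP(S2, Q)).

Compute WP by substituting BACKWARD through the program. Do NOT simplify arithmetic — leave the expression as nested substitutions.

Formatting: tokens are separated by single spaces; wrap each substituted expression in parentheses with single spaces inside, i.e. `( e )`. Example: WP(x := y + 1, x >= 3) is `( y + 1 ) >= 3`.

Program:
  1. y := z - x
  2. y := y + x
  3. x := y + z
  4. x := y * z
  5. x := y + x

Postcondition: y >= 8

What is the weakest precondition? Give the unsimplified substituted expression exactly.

Answer: ( ( z - x ) + x ) >= 8

Derivation:
post: y >= 8
stmt 5: x := y + x  -- replace 0 occurrence(s) of x with (y + x)
  => y >= 8
stmt 4: x := y * z  -- replace 0 occurrence(s) of x with (y * z)
  => y >= 8
stmt 3: x := y + z  -- replace 0 occurrence(s) of x with (y + z)
  => y >= 8
stmt 2: y := y + x  -- replace 1 occurrence(s) of y with (y + x)
  => ( y + x ) >= 8
stmt 1: y := z - x  -- replace 1 occurrence(s) of y with (z - x)
  => ( ( z - x ) + x ) >= 8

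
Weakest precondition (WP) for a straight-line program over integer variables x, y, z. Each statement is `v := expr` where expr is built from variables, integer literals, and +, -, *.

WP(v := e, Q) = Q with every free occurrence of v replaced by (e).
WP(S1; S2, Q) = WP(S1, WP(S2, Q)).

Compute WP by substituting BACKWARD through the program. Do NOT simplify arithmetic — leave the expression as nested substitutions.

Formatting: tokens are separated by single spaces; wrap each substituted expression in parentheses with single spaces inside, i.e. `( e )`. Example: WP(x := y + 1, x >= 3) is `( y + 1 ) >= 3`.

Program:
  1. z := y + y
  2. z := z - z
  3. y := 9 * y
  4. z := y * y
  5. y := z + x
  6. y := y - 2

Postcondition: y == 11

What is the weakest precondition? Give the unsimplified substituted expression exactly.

post: y == 11
stmt 6: y := y - 2  -- replace 1 occurrence(s) of y with (y - 2)
  => ( y - 2 ) == 11
stmt 5: y := z + x  -- replace 1 occurrence(s) of y with (z + x)
  => ( ( z + x ) - 2 ) == 11
stmt 4: z := y * y  -- replace 1 occurrence(s) of z with (y * y)
  => ( ( ( y * y ) + x ) - 2 ) == 11
stmt 3: y := 9 * y  -- replace 2 occurrence(s) of y with (9 * y)
  => ( ( ( ( 9 * y ) * ( 9 * y ) ) + x ) - 2 ) == 11
stmt 2: z := z - z  -- replace 0 occurrence(s) of z with (z - z)
  => ( ( ( ( 9 * y ) * ( 9 * y ) ) + x ) - 2 ) == 11
stmt 1: z := y + y  -- replace 0 occurrence(s) of z with (y + y)
  => ( ( ( ( 9 * y ) * ( 9 * y ) ) + x ) - 2 ) == 11

Answer: ( ( ( ( 9 * y ) * ( 9 * y ) ) + x ) - 2 ) == 11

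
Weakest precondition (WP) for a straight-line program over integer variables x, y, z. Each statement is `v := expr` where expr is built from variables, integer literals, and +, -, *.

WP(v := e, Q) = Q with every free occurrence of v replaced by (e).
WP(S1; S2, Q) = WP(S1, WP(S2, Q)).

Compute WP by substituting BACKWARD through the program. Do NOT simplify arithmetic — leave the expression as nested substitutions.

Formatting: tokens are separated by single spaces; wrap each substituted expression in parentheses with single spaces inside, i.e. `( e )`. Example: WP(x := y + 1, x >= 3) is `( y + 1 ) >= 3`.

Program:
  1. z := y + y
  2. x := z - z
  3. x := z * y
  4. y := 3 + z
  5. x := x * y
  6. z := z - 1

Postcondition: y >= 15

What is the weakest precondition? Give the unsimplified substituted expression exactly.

Answer: ( 3 + ( y + y ) ) >= 15

Derivation:
post: y >= 15
stmt 6: z := z - 1  -- replace 0 occurrence(s) of z with (z - 1)
  => y >= 15
stmt 5: x := x * y  -- replace 0 occurrence(s) of x with (x * y)
  => y >= 15
stmt 4: y := 3 + z  -- replace 1 occurrence(s) of y with (3 + z)
  => ( 3 + z ) >= 15
stmt 3: x := z * y  -- replace 0 occurrence(s) of x with (z * y)
  => ( 3 + z ) >= 15
stmt 2: x := z - z  -- replace 0 occurrence(s) of x with (z - z)
  => ( 3 + z ) >= 15
stmt 1: z := y + y  -- replace 1 occurrence(s) of z with (y + y)
  => ( 3 + ( y + y ) ) >= 15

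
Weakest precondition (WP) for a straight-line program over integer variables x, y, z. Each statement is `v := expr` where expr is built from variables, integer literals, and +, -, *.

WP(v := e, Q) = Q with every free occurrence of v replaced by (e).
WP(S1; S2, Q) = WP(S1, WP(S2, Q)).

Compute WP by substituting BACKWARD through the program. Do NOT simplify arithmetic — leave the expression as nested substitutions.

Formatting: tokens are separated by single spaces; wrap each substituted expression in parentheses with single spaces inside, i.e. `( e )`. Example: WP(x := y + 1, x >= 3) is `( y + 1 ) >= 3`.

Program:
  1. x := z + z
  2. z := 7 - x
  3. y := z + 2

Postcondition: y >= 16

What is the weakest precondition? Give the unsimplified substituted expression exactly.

post: y >= 16
stmt 3: y := z + 2  -- replace 1 occurrence(s) of y with (z + 2)
  => ( z + 2 ) >= 16
stmt 2: z := 7 - x  -- replace 1 occurrence(s) of z with (7 - x)
  => ( ( 7 - x ) + 2 ) >= 16
stmt 1: x := z + z  -- replace 1 occurrence(s) of x with (z + z)
  => ( ( 7 - ( z + z ) ) + 2 ) >= 16

Answer: ( ( 7 - ( z + z ) ) + 2 ) >= 16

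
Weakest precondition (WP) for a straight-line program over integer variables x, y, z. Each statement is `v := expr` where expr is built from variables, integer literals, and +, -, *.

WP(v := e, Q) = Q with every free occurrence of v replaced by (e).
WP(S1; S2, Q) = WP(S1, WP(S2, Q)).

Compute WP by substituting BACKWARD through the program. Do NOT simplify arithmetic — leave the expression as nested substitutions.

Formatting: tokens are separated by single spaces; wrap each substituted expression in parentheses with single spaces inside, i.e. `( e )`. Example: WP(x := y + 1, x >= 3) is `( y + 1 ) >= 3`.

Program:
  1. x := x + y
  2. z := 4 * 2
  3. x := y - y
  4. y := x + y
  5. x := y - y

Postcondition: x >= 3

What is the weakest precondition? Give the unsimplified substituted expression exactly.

Answer: ( ( ( y - y ) + y ) - ( ( y - y ) + y ) ) >= 3

Derivation:
post: x >= 3
stmt 5: x := y - y  -- replace 1 occurrence(s) of x with (y - y)
  => ( y - y ) >= 3
stmt 4: y := x + y  -- replace 2 occurrence(s) of y with (x + y)
  => ( ( x + y ) - ( x + y ) ) >= 3
stmt 3: x := y - y  -- replace 2 occurrence(s) of x with (y - y)
  => ( ( ( y - y ) + y ) - ( ( y - y ) + y ) ) >= 3
stmt 2: z := 4 * 2  -- replace 0 occurrence(s) of z with (4 * 2)
  => ( ( ( y - y ) + y ) - ( ( y - y ) + y ) ) >= 3
stmt 1: x := x + y  -- replace 0 occurrence(s) of x with (x + y)
  => ( ( ( y - y ) + y ) - ( ( y - y ) + y ) ) >= 3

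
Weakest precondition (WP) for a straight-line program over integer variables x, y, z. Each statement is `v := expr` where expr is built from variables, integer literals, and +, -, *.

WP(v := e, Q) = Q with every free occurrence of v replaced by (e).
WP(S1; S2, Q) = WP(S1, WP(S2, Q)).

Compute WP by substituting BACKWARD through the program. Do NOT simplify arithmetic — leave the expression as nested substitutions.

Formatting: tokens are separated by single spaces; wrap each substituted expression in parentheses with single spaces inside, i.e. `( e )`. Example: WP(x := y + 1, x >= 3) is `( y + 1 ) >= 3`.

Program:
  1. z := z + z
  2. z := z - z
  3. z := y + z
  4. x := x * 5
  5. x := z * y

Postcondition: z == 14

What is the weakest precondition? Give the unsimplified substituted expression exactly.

post: z == 14
stmt 5: x := z * y  -- replace 0 occurrence(s) of x with (z * y)
  => z == 14
stmt 4: x := x * 5  -- replace 0 occurrence(s) of x with (x * 5)
  => z == 14
stmt 3: z := y + z  -- replace 1 occurrence(s) of z with (y + z)
  => ( y + z ) == 14
stmt 2: z := z - z  -- replace 1 occurrence(s) of z with (z - z)
  => ( y + ( z - z ) ) == 14
stmt 1: z := z + z  -- replace 2 occurrence(s) of z with (z + z)
  => ( y + ( ( z + z ) - ( z + z ) ) ) == 14

Answer: ( y + ( ( z + z ) - ( z + z ) ) ) == 14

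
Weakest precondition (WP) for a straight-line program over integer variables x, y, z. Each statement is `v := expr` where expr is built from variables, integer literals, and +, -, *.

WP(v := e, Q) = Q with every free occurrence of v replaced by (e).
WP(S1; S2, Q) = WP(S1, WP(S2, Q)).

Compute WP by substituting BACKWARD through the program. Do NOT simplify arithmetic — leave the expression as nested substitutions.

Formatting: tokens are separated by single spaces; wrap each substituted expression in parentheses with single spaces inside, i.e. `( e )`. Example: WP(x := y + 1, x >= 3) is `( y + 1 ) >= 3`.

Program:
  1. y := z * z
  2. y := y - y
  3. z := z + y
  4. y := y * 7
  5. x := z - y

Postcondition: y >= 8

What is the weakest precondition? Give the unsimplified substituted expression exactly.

post: y >= 8
stmt 5: x := z - y  -- replace 0 occurrence(s) of x with (z - y)
  => y >= 8
stmt 4: y := y * 7  -- replace 1 occurrence(s) of y with (y * 7)
  => ( y * 7 ) >= 8
stmt 3: z := z + y  -- replace 0 occurrence(s) of z with (z + y)
  => ( y * 7 ) >= 8
stmt 2: y := y - y  -- replace 1 occurrence(s) of y with (y - y)
  => ( ( y - y ) * 7 ) >= 8
stmt 1: y := z * z  -- replace 2 occurrence(s) of y with (z * z)
  => ( ( ( z * z ) - ( z * z ) ) * 7 ) >= 8

Answer: ( ( ( z * z ) - ( z * z ) ) * 7 ) >= 8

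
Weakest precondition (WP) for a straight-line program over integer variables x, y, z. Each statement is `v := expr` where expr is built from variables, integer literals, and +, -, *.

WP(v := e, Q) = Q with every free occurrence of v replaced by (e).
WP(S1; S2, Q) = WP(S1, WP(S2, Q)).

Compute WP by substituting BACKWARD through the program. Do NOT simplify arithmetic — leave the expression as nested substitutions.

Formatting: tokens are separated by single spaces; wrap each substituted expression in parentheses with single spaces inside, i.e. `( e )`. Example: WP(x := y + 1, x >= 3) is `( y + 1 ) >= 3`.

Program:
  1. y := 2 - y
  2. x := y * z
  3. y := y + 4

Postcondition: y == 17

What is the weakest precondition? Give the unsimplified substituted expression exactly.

post: y == 17
stmt 3: y := y + 4  -- replace 1 occurrence(s) of y with (y + 4)
  => ( y + 4 ) == 17
stmt 2: x := y * z  -- replace 0 occurrence(s) of x with (y * z)
  => ( y + 4 ) == 17
stmt 1: y := 2 - y  -- replace 1 occurrence(s) of y with (2 - y)
  => ( ( 2 - y ) + 4 ) == 17

Answer: ( ( 2 - y ) + 4 ) == 17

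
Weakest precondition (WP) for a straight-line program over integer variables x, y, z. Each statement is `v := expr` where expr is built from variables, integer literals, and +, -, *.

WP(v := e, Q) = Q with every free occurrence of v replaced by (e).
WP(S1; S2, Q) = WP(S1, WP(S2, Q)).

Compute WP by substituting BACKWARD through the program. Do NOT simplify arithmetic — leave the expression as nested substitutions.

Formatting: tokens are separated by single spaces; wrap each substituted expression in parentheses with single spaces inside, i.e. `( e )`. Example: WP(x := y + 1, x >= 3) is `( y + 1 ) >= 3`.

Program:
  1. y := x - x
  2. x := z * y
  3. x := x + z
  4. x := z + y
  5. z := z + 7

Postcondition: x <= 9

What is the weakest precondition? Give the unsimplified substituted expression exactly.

post: x <= 9
stmt 5: z := z + 7  -- replace 0 occurrence(s) of z with (z + 7)
  => x <= 9
stmt 4: x := z + y  -- replace 1 occurrence(s) of x with (z + y)
  => ( z + y ) <= 9
stmt 3: x := x + z  -- replace 0 occurrence(s) of x with (x + z)
  => ( z + y ) <= 9
stmt 2: x := z * y  -- replace 0 occurrence(s) of x with (z * y)
  => ( z + y ) <= 9
stmt 1: y := x - x  -- replace 1 occurrence(s) of y with (x - x)
  => ( z + ( x - x ) ) <= 9

Answer: ( z + ( x - x ) ) <= 9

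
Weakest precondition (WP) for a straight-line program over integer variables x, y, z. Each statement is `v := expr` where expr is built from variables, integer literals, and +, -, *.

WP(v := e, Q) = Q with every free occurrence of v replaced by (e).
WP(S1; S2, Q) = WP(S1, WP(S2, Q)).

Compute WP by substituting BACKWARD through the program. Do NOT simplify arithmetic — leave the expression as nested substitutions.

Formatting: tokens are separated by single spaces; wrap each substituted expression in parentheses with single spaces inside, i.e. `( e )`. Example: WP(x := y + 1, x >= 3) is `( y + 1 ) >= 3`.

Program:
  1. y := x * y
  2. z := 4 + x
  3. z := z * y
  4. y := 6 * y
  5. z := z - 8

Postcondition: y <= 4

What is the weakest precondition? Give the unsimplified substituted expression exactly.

post: y <= 4
stmt 5: z := z - 8  -- replace 0 occurrence(s) of z with (z - 8)
  => y <= 4
stmt 4: y := 6 * y  -- replace 1 occurrence(s) of y with (6 * y)
  => ( 6 * y ) <= 4
stmt 3: z := z * y  -- replace 0 occurrence(s) of z with (z * y)
  => ( 6 * y ) <= 4
stmt 2: z := 4 + x  -- replace 0 occurrence(s) of z with (4 + x)
  => ( 6 * y ) <= 4
stmt 1: y := x * y  -- replace 1 occurrence(s) of y with (x * y)
  => ( 6 * ( x * y ) ) <= 4

Answer: ( 6 * ( x * y ) ) <= 4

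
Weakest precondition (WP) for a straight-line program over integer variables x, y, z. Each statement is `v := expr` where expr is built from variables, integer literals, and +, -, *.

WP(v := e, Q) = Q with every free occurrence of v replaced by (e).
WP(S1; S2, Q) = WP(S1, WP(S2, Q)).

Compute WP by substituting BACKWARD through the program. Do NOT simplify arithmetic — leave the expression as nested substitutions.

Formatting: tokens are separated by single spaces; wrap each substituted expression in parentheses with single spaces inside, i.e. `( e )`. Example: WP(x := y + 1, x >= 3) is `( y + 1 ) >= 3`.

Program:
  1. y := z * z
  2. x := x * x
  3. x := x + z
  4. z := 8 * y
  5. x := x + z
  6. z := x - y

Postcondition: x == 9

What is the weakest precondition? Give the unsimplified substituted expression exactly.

post: x == 9
stmt 6: z := x - y  -- replace 0 occurrence(s) of z with (x - y)
  => x == 9
stmt 5: x := x + z  -- replace 1 occurrence(s) of x with (x + z)
  => ( x + z ) == 9
stmt 4: z := 8 * y  -- replace 1 occurrence(s) of z with (8 * y)
  => ( x + ( 8 * y ) ) == 9
stmt 3: x := x + z  -- replace 1 occurrence(s) of x with (x + z)
  => ( ( x + z ) + ( 8 * y ) ) == 9
stmt 2: x := x * x  -- replace 1 occurrence(s) of x with (x * x)
  => ( ( ( x * x ) + z ) + ( 8 * y ) ) == 9
stmt 1: y := z * z  -- replace 1 occurrence(s) of y with (z * z)
  => ( ( ( x * x ) + z ) + ( 8 * ( z * z ) ) ) == 9

Answer: ( ( ( x * x ) + z ) + ( 8 * ( z * z ) ) ) == 9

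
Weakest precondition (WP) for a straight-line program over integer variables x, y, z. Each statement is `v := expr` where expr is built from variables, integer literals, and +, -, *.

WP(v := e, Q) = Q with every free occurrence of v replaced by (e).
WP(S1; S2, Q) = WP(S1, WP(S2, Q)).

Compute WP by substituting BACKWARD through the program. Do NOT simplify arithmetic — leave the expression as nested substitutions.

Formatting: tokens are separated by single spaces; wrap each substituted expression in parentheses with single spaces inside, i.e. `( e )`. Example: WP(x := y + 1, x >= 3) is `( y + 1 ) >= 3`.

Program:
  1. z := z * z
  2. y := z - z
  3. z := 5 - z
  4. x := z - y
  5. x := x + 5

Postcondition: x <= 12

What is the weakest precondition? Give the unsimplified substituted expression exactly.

post: x <= 12
stmt 5: x := x + 5  -- replace 1 occurrence(s) of x with (x + 5)
  => ( x + 5 ) <= 12
stmt 4: x := z - y  -- replace 1 occurrence(s) of x with (z - y)
  => ( ( z - y ) + 5 ) <= 12
stmt 3: z := 5 - z  -- replace 1 occurrence(s) of z with (5 - z)
  => ( ( ( 5 - z ) - y ) + 5 ) <= 12
stmt 2: y := z - z  -- replace 1 occurrence(s) of y with (z - z)
  => ( ( ( 5 - z ) - ( z - z ) ) + 5 ) <= 12
stmt 1: z := z * z  -- replace 3 occurrence(s) of z with (z * z)
  => ( ( ( 5 - ( z * z ) ) - ( ( z * z ) - ( z * z ) ) ) + 5 ) <= 12

Answer: ( ( ( 5 - ( z * z ) ) - ( ( z * z ) - ( z * z ) ) ) + 5 ) <= 12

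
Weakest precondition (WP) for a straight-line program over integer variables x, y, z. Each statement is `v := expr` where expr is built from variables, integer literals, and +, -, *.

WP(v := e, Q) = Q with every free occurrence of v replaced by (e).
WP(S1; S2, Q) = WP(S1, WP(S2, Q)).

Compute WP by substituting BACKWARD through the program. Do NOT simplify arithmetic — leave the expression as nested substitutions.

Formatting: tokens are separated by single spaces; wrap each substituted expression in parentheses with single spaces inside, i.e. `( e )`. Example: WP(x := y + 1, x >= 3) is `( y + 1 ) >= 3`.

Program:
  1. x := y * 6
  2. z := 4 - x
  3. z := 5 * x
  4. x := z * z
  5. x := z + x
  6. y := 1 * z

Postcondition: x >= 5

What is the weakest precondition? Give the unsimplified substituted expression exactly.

post: x >= 5
stmt 6: y := 1 * z  -- replace 0 occurrence(s) of y with (1 * z)
  => x >= 5
stmt 5: x := z + x  -- replace 1 occurrence(s) of x with (z + x)
  => ( z + x ) >= 5
stmt 4: x := z * z  -- replace 1 occurrence(s) of x with (z * z)
  => ( z + ( z * z ) ) >= 5
stmt 3: z := 5 * x  -- replace 3 occurrence(s) of z with (5 * x)
  => ( ( 5 * x ) + ( ( 5 * x ) * ( 5 * x ) ) ) >= 5
stmt 2: z := 4 - x  -- replace 0 occurrence(s) of z with (4 - x)
  => ( ( 5 * x ) + ( ( 5 * x ) * ( 5 * x ) ) ) >= 5
stmt 1: x := y * 6  -- replace 3 occurrence(s) of x with (y * 6)
  => ( ( 5 * ( y * 6 ) ) + ( ( 5 * ( y * 6 ) ) * ( 5 * ( y * 6 ) ) ) ) >= 5

Answer: ( ( 5 * ( y * 6 ) ) + ( ( 5 * ( y * 6 ) ) * ( 5 * ( y * 6 ) ) ) ) >= 5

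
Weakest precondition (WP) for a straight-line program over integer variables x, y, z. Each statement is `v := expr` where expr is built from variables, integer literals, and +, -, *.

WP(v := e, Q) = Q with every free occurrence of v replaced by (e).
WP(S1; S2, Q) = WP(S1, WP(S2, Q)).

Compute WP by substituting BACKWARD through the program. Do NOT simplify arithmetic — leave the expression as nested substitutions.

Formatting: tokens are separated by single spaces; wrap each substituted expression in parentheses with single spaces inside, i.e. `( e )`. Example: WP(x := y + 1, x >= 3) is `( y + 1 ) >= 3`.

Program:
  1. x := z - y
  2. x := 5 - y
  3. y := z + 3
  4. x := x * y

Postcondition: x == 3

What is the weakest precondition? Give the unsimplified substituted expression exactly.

post: x == 3
stmt 4: x := x * y  -- replace 1 occurrence(s) of x with (x * y)
  => ( x * y ) == 3
stmt 3: y := z + 3  -- replace 1 occurrence(s) of y with (z + 3)
  => ( x * ( z + 3 ) ) == 3
stmt 2: x := 5 - y  -- replace 1 occurrence(s) of x with (5 - y)
  => ( ( 5 - y ) * ( z + 3 ) ) == 3
stmt 1: x := z - y  -- replace 0 occurrence(s) of x with (z - y)
  => ( ( 5 - y ) * ( z + 3 ) ) == 3

Answer: ( ( 5 - y ) * ( z + 3 ) ) == 3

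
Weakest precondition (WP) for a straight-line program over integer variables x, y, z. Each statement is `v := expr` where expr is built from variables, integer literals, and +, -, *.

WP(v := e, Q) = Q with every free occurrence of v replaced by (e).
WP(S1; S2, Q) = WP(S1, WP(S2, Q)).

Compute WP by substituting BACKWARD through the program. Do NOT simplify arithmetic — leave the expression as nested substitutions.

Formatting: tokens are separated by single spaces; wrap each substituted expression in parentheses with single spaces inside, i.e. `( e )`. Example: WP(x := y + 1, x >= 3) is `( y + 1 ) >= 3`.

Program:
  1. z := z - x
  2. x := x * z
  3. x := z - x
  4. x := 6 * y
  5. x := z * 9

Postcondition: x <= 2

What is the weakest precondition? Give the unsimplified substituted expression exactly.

post: x <= 2
stmt 5: x := z * 9  -- replace 1 occurrence(s) of x with (z * 9)
  => ( z * 9 ) <= 2
stmt 4: x := 6 * y  -- replace 0 occurrence(s) of x with (6 * y)
  => ( z * 9 ) <= 2
stmt 3: x := z - x  -- replace 0 occurrence(s) of x with (z - x)
  => ( z * 9 ) <= 2
stmt 2: x := x * z  -- replace 0 occurrence(s) of x with (x * z)
  => ( z * 9 ) <= 2
stmt 1: z := z - x  -- replace 1 occurrence(s) of z with (z - x)
  => ( ( z - x ) * 9 ) <= 2

Answer: ( ( z - x ) * 9 ) <= 2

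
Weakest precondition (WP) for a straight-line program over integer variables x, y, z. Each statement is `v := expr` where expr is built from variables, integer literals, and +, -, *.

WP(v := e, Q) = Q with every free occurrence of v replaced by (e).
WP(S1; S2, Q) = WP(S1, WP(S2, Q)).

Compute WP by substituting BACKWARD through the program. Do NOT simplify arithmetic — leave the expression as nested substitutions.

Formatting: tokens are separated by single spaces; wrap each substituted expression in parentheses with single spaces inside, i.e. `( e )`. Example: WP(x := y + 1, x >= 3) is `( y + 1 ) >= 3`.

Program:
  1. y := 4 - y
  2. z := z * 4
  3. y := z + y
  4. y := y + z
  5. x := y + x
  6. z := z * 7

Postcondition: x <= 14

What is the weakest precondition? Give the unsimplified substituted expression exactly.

post: x <= 14
stmt 6: z := z * 7  -- replace 0 occurrence(s) of z with (z * 7)
  => x <= 14
stmt 5: x := y + x  -- replace 1 occurrence(s) of x with (y + x)
  => ( y + x ) <= 14
stmt 4: y := y + z  -- replace 1 occurrence(s) of y with (y + z)
  => ( ( y + z ) + x ) <= 14
stmt 3: y := z + y  -- replace 1 occurrence(s) of y with (z + y)
  => ( ( ( z + y ) + z ) + x ) <= 14
stmt 2: z := z * 4  -- replace 2 occurrence(s) of z with (z * 4)
  => ( ( ( ( z * 4 ) + y ) + ( z * 4 ) ) + x ) <= 14
stmt 1: y := 4 - y  -- replace 1 occurrence(s) of y with (4 - y)
  => ( ( ( ( z * 4 ) + ( 4 - y ) ) + ( z * 4 ) ) + x ) <= 14

Answer: ( ( ( ( z * 4 ) + ( 4 - y ) ) + ( z * 4 ) ) + x ) <= 14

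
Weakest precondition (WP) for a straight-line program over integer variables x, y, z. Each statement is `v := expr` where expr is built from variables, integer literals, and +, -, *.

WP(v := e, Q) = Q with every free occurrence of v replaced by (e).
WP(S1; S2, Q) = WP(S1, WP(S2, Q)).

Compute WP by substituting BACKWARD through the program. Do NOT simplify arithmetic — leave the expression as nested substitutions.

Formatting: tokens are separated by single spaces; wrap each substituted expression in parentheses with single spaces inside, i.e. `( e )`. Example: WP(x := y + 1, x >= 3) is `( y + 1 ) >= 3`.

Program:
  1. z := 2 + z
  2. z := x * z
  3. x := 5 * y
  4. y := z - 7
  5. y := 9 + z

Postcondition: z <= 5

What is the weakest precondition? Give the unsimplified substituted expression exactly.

Answer: ( x * ( 2 + z ) ) <= 5

Derivation:
post: z <= 5
stmt 5: y := 9 + z  -- replace 0 occurrence(s) of y with (9 + z)
  => z <= 5
stmt 4: y := z - 7  -- replace 0 occurrence(s) of y with (z - 7)
  => z <= 5
stmt 3: x := 5 * y  -- replace 0 occurrence(s) of x with (5 * y)
  => z <= 5
stmt 2: z := x * z  -- replace 1 occurrence(s) of z with (x * z)
  => ( x * z ) <= 5
stmt 1: z := 2 + z  -- replace 1 occurrence(s) of z with (2 + z)
  => ( x * ( 2 + z ) ) <= 5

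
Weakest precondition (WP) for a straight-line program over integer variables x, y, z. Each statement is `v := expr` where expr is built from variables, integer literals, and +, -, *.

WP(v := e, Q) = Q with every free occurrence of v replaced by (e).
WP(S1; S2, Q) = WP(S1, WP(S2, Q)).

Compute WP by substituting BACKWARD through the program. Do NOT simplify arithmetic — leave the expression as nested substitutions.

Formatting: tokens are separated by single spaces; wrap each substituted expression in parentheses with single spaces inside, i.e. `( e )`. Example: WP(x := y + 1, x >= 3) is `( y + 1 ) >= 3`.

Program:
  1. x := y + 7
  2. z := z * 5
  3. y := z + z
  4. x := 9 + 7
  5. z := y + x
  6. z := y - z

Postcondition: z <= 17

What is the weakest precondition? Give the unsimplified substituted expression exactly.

post: z <= 17
stmt 6: z := y - z  -- replace 1 occurrence(s) of z with (y - z)
  => ( y - z ) <= 17
stmt 5: z := y + x  -- replace 1 occurrence(s) of z with (y + x)
  => ( y - ( y + x ) ) <= 17
stmt 4: x := 9 + 7  -- replace 1 occurrence(s) of x with (9 + 7)
  => ( y - ( y + ( 9 + 7 ) ) ) <= 17
stmt 3: y := z + z  -- replace 2 occurrence(s) of y with (z + z)
  => ( ( z + z ) - ( ( z + z ) + ( 9 + 7 ) ) ) <= 17
stmt 2: z := z * 5  -- replace 4 occurrence(s) of z with (z * 5)
  => ( ( ( z * 5 ) + ( z * 5 ) ) - ( ( ( z * 5 ) + ( z * 5 ) ) + ( 9 + 7 ) ) ) <= 17
stmt 1: x := y + 7  -- replace 0 occurrence(s) of x with (y + 7)
  => ( ( ( z * 5 ) + ( z * 5 ) ) - ( ( ( z * 5 ) + ( z * 5 ) ) + ( 9 + 7 ) ) ) <= 17

Answer: ( ( ( z * 5 ) + ( z * 5 ) ) - ( ( ( z * 5 ) + ( z * 5 ) ) + ( 9 + 7 ) ) ) <= 17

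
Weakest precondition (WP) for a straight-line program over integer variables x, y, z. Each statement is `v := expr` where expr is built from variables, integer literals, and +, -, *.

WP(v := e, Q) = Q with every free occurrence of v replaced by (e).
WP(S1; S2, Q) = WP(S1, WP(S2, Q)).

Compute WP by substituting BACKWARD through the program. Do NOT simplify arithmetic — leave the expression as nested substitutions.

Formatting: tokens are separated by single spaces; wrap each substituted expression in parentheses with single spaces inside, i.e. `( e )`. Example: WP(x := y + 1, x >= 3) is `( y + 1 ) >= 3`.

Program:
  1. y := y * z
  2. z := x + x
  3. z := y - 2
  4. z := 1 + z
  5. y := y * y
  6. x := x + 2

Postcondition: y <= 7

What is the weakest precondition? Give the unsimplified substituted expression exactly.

Answer: ( ( y * z ) * ( y * z ) ) <= 7

Derivation:
post: y <= 7
stmt 6: x := x + 2  -- replace 0 occurrence(s) of x with (x + 2)
  => y <= 7
stmt 5: y := y * y  -- replace 1 occurrence(s) of y with (y * y)
  => ( y * y ) <= 7
stmt 4: z := 1 + z  -- replace 0 occurrence(s) of z with (1 + z)
  => ( y * y ) <= 7
stmt 3: z := y - 2  -- replace 0 occurrence(s) of z with (y - 2)
  => ( y * y ) <= 7
stmt 2: z := x + x  -- replace 0 occurrence(s) of z with (x + x)
  => ( y * y ) <= 7
stmt 1: y := y * z  -- replace 2 occurrence(s) of y with (y * z)
  => ( ( y * z ) * ( y * z ) ) <= 7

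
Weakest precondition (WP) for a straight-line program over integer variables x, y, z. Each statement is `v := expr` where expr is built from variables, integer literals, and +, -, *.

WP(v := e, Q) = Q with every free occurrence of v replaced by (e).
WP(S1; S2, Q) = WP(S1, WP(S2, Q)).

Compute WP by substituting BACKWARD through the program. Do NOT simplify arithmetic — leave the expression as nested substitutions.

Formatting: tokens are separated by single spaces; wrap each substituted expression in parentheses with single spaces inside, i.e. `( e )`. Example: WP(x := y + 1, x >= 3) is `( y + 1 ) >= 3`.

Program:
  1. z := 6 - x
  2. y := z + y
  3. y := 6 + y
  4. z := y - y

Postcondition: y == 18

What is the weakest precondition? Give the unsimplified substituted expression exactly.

post: y == 18
stmt 4: z := y - y  -- replace 0 occurrence(s) of z with (y - y)
  => y == 18
stmt 3: y := 6 + y  -- replace 1 occurrence(s) of y with (6 + y)
  => ( 6 + y ) == 18
stmt 2: y := z + y  -- replace 1 occurrence(s) of y with (z + y)
  => ( 6 + ( z + y ) ) == 18
stmt 1: z := 6 - x  -- replace 1 occurrence(s) of z with (6 - x)
  => ( 6 + ( ( 6 - x ) + y ) ) == 18

Answer: ( 6 + ( ( 6 - x ) + y ) ) == 18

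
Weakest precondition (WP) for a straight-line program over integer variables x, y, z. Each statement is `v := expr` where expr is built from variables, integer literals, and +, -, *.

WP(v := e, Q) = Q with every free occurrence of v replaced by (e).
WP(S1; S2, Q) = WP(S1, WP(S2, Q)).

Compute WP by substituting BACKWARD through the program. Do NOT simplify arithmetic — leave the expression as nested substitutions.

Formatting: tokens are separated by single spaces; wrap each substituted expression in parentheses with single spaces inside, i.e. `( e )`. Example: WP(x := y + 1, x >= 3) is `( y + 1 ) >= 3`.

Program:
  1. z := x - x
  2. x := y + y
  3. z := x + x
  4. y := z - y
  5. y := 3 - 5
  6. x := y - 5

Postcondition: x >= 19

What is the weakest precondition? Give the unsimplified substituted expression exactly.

post: x >= 19
stmt 6: x := y - 5  -- replace 1 occurrence(s) of x with (y - 5)
  => ( y - 5 ) >= 19
stmt 5: y := 3 - 5  -- replace 1 occurrence(s) of y with (3 - 5)
  => ( ( 3 - 5 ) - 5 ) >= 19
stmt 4: y := z - y  -- replace 0 occurrence(s) of y with (z - y)
  => ( ( 3 - 5 ) - 5 ) >= 19
stmt 3: z := x + x  -- replace 0 occurrence(s) of z with (x + x)
  => ( ( 3 - 5 ) - 5 ) >= 19
stmt 2: x := y + y  -- replace 0 occurrence(s) of x with (y + y)
  => ( ( 3 - 5 ) - 5 ) >= 19
stmt 1: z := x - x  -- replace 0 occurrence(s) of z with (x - x)
  => ( ( 3 - 5 ) - 5 ) >= 19

Answer: ( ( 3 - 5 ) - 5 ) >= 19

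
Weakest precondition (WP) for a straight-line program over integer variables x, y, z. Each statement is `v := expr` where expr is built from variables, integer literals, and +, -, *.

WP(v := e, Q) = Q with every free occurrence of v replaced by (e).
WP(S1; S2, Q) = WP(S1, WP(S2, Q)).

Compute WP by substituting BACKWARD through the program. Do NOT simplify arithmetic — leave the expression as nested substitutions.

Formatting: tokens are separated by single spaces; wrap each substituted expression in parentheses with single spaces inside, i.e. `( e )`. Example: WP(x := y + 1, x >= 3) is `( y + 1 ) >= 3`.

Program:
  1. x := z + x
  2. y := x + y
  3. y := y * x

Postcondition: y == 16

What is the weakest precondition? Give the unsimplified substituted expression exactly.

Answer: ( ( ( z + x ) + y ) * ( z + x ) ) == 16

Derivation:
post: y == 16
stmt 3: y := y * x  -- replace 1 occurrence(s) of y with (y * x)
  => ( y * x ) == 16
stmt 2: y := x + y  -- replace 1 occurrence(s) of y with (x + y)
  => ( ( x + y ) * x ) == 16
stmt 1: x := z + x  -- replace 2 occurrence(s) of x with (z + x)
  => ( ( ( z + x ) + y ) * ( z + x ) ) == 16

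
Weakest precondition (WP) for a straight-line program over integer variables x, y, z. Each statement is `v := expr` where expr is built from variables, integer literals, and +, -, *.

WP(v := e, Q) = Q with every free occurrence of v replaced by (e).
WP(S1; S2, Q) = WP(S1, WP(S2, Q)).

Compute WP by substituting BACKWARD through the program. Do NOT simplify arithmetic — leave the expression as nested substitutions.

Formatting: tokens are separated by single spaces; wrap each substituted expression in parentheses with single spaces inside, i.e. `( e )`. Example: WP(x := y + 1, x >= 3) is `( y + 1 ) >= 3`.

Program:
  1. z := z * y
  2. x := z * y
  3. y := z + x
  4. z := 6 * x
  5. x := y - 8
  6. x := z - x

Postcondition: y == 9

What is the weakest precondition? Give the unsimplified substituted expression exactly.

post: y == 9
stmt 6: x := z - x  -- replace 0 occurrence(s) of x with (z - x)
  => y == 9
stmt 5: x := y - 8  -- replace 0 occurrence(s) of x with (y - 8)
  => y == 9
stmt 4: z := 6 * x  -- replace 0 occurrence(s) of z with (6 * x)
  => y == 9
stmt 3: y := z + x  -- replace 1 occurrence(s) of y with (z + x)
  => ( z + x ) == 9
stmt 2: x := z * y  -- replace 1 occurrence(s) of x with (z * y)
  => ( z + ( z * y ) ) == 9
stmt 1: z := z * y  -- replace 2 occurrence(s) of z with (z * y)
  => ( ( z * y ) + ( ( z * y ) * y ) ) == 9

Answer: ( ( z * y ) + ( ( z * y ) * y ) ) == 9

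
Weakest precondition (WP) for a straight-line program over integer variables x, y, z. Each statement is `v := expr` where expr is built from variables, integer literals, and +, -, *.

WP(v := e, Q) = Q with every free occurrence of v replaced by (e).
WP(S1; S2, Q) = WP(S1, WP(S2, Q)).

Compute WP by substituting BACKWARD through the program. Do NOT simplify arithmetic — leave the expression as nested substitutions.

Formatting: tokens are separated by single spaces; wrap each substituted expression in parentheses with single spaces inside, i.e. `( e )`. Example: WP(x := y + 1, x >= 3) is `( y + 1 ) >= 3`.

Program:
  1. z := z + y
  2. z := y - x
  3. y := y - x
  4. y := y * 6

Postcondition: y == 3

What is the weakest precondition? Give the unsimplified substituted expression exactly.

post: y == 3
stmt 4: y := y * 6  -- replace 1 occurrence(s) of y with (y * 6)
  => ( y * 6 ) == 3
stmt 3: y := y - x  -- replace 1 occurrence(s) of y with (y - x)
  => ( ( y - x ) * 6 ) == 3
stmt 2: z := y - x  -- replace 0 occurrence(s) of z with (y - x)
  => ( ( y - x ) * 6 ) == 3
stmt 1: z := z + y  -- replace 0 occurrence(s) of z with (z + y)
  => ( ( y - x ) * 6 ) == 3

Answer: ( ( y - x ) * 6 ) == 3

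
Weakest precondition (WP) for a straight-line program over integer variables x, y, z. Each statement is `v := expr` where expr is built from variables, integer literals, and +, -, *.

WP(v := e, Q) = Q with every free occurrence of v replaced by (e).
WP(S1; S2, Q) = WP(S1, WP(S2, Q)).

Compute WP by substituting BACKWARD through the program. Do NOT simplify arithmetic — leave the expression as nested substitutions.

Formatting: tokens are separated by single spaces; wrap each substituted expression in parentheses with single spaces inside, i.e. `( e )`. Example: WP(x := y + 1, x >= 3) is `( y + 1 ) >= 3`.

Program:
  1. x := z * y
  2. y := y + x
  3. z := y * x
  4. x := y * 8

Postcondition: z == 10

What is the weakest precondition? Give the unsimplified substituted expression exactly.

post: z == 10
stmt 4: x := y * 8  -- replace 0 occurrence(s) of x with (y * 8)
  => z == 10
stmt 3: z := y * x  -- replace 1 occurrence(s) of z with (y * x)
  => ( y * x ) == 10
stmt 2: y := y + x  -- replace 1 occurrence(s) of y with (y + x)
  => ( ( y + x ) * x ) == 10
stmt 1: x := z * y  -- replace 2 occurrence(s) of x with (z * y)
  => ( ( y + ( z * y ) ) * ( z * y ) ) == 10

Answer: ( ( y + ( z * y ) ) * ( z * y ) ) == 10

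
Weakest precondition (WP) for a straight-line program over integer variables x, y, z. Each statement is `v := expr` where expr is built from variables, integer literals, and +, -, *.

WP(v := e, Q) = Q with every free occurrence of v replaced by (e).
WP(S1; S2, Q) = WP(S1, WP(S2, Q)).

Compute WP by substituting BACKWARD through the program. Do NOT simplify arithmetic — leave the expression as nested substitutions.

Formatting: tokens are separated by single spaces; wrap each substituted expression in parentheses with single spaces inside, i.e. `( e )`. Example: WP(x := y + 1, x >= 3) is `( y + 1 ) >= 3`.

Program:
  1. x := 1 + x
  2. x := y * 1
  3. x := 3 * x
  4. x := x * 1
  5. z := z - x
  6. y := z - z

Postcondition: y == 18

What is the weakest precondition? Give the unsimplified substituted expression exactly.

post: y == 18
stmt 6: y := z - z  -- replace 1 occurrence(s) of y with (z - z)
  => ( z - z ) == 18
stmt 5: z := z - x  -- replace 2 occurrence(s) of z with (z - x)
  => ( ( z - x ) - ( z - x ) ) == 18
stmt 4: x := x * 1  -- replace 2 occurrence(s) of x with (x * 1)
  => ( ( z - ( x * 1 ) ) - ( z - ( x * 1 ) ) ) == 18
stmt 3: x := 3 * x  -- replace 2 occurrence(s) of x with (3 * x)
  => ( ( z - ( ( 3 * x ) * 1 ) ) - ( z - ( ( 3 * x ) * 1 ) ) ) == 18
stmt 2: x := y * 1  -- replace 2 occurrence(s) of x with (y * 1)
  => ( ( z - ( ( 3 * ( y * 1 ) ) * 1 ) ) - ( z - ( ( 3 * ( y * 1 ) ) * 1 ) ) ) == 18
stmt 1: x := 1 + x  -- replace 0 occurrence(s) of x with (1 + x)
  => ( ( z - ( ( 3 * ( y * 1 ) ) * 1 ) ) - ( z - ( ( 3 * ( y * 1 ) ) * 1 ) ) ) == 18

Answer: ( ( z - ( ( 3 * ( y * 1 ) ) * 1 ) ) - ( z - ( ( 3 * ( y * 1 ) ) * 1 ) ) ) == 18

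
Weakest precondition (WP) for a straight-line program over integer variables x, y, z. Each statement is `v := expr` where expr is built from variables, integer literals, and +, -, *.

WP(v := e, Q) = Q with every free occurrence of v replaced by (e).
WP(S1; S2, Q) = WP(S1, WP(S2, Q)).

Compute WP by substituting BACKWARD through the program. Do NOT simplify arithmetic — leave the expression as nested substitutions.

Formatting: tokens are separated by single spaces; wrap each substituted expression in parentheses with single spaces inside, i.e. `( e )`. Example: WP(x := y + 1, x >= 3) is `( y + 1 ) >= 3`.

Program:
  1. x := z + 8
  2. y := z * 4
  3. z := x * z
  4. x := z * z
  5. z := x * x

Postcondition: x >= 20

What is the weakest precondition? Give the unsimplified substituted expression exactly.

post: x >= 20
stmt 5: z := x * x  -- replace 0 occurrence(s) of z with (x * x)
  => x >= 20
stmt 4: x := z * z  -- replace 1 occurrence(s) of x with (z * z)
  => ( z * z ) >= 20
stmt 3: z := x * z  -- replace 2 occurrence(s) of z with (x * z)
  => ( ( x * z ) * ( x * z ) ) >= 20
stmt 2: y := z * 4  -- replace 0 occurrence(s) of y with (z * 4)
  => ( ( x * z ) * ( x * z ) ) >= 20
stmt 1: x := z + 8  -- replace 2 occurrence(s) of x with (z + 8)
  => ( ( ( z + 8 ) * z ) * ( ( z + 8 ) * z ) ) >= 20

Answer: ( ( ( z + 8 ) * z ) * ( ( z + 8 ) * z ) ) >= 20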